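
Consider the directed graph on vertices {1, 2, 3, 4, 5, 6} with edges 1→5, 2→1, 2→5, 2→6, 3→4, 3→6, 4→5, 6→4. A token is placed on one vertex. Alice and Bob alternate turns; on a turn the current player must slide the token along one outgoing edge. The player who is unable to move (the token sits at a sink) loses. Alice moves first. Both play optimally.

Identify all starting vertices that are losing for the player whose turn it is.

5, 6

Classify positions by backward induction: terminal positions (no move available) are L. From any other position, the mover wins iff some move reaches an L.
Every edge goes from a vertex to one that appears earlier in the order 5, 4, 1, 6, 2, 3, so processing vertices in that order labels each vertex after all of its successors.
5: no outgoing edge → L
4: W (go to 5, an L position)
1: W (go to 5, an L position)
6: L (sole option 4(W) is W)
2: W (go to 6, an L position)
3: W (go to 6, an L position)
Reading off the rows marked L gives the requested list; there are 2 such vertices.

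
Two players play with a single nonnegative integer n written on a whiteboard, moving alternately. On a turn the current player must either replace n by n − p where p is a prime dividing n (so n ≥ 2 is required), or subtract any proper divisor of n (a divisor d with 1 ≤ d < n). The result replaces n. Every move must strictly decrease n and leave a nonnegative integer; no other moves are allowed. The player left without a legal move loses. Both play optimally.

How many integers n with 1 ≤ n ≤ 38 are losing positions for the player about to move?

9

Compute win/loss labels from the base case upward. A position with no move is L. Any other position is W if it can reach an L in one move, else L.
n=0: no move → L
n=1: no move → L
n=2: →0(L), so W
n=3: →0(L), so W
n=4: →2(W), 3(W) — all W, so L
n=5: →0(L), so W
n=6: →4(L), so W
n=7: →0(L), so W
n=8: →4(L), so W
n=9: →6(W), 8(W) — all W, so L
n=10: →9(L), so W
n=11: →0(L), so W
n=12: →9(L), so W
n=13: →0(L), so W
n=14: →7(W), 12(W), 13(W) — all W, so L
n=15: →14(L), so W
n=16: →14(L), so W
n=17: →0(L), so W
n=18: →9(L), so W
n=19: →0(L), so W
n=20: →10(W), 15(W), 16(W), 18(W), 19(W) — all W, so L
n=21: →14(L), so W
n=22: →20(L), so W
n=23: →0(L), so W
n=24: →20(L), so W
n=25: →20(L), so W
n=26: →13(W), 24(W), 25(W) — all W, so L
n=27: →26(L), so W
n=28: →14(L), so W
n=29: →0(L), so W
n=30: →20(L), so W
n=31: →0(L), so W
n=32: →16(W), 24(W), 28(W), 30(W), 31(W) — all W, so L
n=33: →32(L), so W
n=34: →32(L), so W
n=35: →28(W), 30(W), 34(W) — all W, so L
n=36: →32(L), so W
n=37: →0(L), so W
n=38: →19(W), 36(W), 37(W) — all W, so L
L entries with 1 ≤ n ≤ 38 (n=0 is outside the asked range and is not counted): n = 1, 4, 9, 14, 20, 26, 32, 35, 38; that makes 9.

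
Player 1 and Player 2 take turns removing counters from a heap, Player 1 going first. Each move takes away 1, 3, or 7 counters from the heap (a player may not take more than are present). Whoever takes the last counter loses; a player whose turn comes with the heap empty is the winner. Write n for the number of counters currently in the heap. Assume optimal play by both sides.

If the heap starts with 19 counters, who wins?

Player 2 wins.

Work bottom-up. With no move the player to move wins. Otherwise the position is W if at least one move leads to an L position for the opponent, and L if every move leads to a W.
n=0: no move; the opponent has just taken the last counter and therefore loses → W
n=1: L (sole option 0(W) is W)
n=2: W (go to 1, an L position)
n=3: L (options 2(W), 0(W) are all W)
n=4: W (go to 3, an L position)
n=5: L (options 4(W), 2(W) are all W)
n=6: W (go to 5, an L position)
n=7: L (options 6(W), 4(W), 0(W) are all W)
n=8: W (go to 7, an L position)
n=9: L (options 8(W), 6(W), 2(W) are all W)
n=10: W (go to 9, an L position)
n=11: L (options 10(W), 8(W), 4(W) are all W)
n=12: W (go to 11, an L position)
n=13: L (options 12(W), 10(W), 6(W) are all W)
n=14: W (go to 13, an L position)
n=15: L (options 14(W), 12(W), 8(W) are all W)
n=16: W (go to 15, an L position)
n=17: L (options 16(W), 14(W), 10(W) are all W)
n=18: W (go to 17, an L position)
n=19: L (options 18(W), 16(W), 12(W) are all W)
Every move from 19 reaches a W position, so the mover loses.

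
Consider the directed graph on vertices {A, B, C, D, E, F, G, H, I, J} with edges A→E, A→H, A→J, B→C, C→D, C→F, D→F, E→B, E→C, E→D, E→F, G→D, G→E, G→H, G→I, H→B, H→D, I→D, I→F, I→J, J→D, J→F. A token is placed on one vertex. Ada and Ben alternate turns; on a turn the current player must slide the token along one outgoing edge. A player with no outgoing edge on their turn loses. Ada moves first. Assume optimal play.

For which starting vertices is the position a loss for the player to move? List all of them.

A, B, F, G

Label each position W (a win for the player to move) or L (a loss). A position with no legal move is L; any other position is W exactly when some move reaches an L, and L when every move reaches a W.
Every edge goes from a vertex to one that appears earlier in the order F, D, C, B, J, E, I, H, G, A, so processing vertices in that order labels each vertex after all of its successors.
F: no outgoing edge → L
D: W (go to F, an L position)
C: W (go to F, an L position)
B: L (sole option C(W) is W)
J: W (go to F, an L position)
E: W (go to B, an L position)
I: W (go to F, an L position)
H: W (go to B, an L position)
G: L (options H(W), I(W), E(W), D(W) are all W)
A: L (options H(W), E(W), J(W) are all W)
Reading off the rows marked L gives the requested list; there are 4 such vertices.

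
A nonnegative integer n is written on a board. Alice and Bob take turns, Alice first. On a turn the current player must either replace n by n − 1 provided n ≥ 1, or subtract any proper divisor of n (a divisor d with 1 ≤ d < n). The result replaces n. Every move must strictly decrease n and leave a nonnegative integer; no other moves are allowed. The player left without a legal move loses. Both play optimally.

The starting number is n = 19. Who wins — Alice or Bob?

Use the standard recursion: the mover loses at a terminal position; elsewhere, the mover wins exactly when some move hands the opponent an L position.
n=0: no move → L
n=1: →0(L), so W
n=2: →1(W) only, which is W, so L
n=3: →2(L), so W
n=4: →2(L), so W
n=5: →4(W) only, which is W, so L
n=6: →5(L), so W
n=7: →6(W) only, which is W, so L
n=8: →7(L), so W
n=9: →6(W), 8(W) — all W, so L
n=10: →5(L), so W
n=11: →10(W) only, which is W, so L
n=12: →9(L), so W
n=13: →12(W) only, which is W, so L
n=14: →7(L), so W
n=15: →10(W), 12(W), 14(W) — all W, so L
n=16: →15(L), so W
n=17: →16(W) only, which is W, so L
n=18: →9(L), so W
n=19: →18(W) only, which is W, so L
Every move from 19 reaches a W position, so the mover loses.

Bob wins.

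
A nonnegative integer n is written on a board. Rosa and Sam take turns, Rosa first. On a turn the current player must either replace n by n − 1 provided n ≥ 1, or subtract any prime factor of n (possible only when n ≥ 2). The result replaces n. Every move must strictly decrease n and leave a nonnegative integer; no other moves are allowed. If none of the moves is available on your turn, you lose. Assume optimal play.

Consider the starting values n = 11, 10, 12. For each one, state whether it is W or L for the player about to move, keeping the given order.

11: W, 10: W, 12: L

Label each position W (a win for the player to move) or L (a loss). A position with no legal move is L; any other position is W exactly when some move reaches an L, and L when every move reaches a W.
n=0: no move → L
n=1: reaches L-position 0 → W
n=2: reaches L-position 0 → W
n=3: reaches L-position 0 → W
n=4: only reaches 2(W), 3(W), all W → L
n=5: reaches L-position 0 → W
n=6: reaches L-position 4 → W
n=7: reaches L-position 0 → W
n=8: only reaches 6(W), 7(W), all W → L
n=9: reaches L-position 8 → W
n=10: reaches L-position 8 → W
n=11: reaches L-position 0 → W
n=12: only reaches 9(W), 10(W), 11(W), all W → L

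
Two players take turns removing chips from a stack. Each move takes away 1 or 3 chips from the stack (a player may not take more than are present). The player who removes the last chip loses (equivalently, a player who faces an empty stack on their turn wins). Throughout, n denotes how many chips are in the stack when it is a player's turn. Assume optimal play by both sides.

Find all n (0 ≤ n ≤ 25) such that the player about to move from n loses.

Use the standard recursion: the mover wins at a terminal position; elsewhere, the mover wins exactly when some move hands the opponent an L position.
n=0: no move; the opponent has just taken the last chip and therefore loses → W
n=1: →0(W) only, which is W, so L
n=2: →1(L), so W
n=3: →2(W), 0(W) — all W, so L
n=4: →3(L), so W
n=5: →4(W), 2(W) — all W, so L
n=6: →5(L), so W
n=7: →6(W), 4(W) — all W, so L
n=8: →7(L), so W
n=9: →8(W), 6(W) — all W, so L
n=10: →9(L), so W
n=11: →10(W), 8(W) — all W, so L
n=12: →11(L), so W
n=13: →12(W), 10(W) — all W, so L
n=14: →13(L), so W
n=15: →14(W), 12(W) — all W, so L
n=16: →15(L), so W
n=17: →16(W), 14(W) — all W, so L
n=18: →17(L), so W
n=19: →18(W), 16(W) — all W, so L
n=20: →19(L), so W
n=21: →20(W), 18(W) — all W, so L
n=22: →21(L), so W
n=23: →22(W), 20(W) — all W, so L
n=24: →23(L), so W
n=25: →24(W), 22(W) — all W, so L
The losing starting values of n are exactly the entries labelled L in this table (13 of them).

1, 3, 5, 7, 9, 11, 13, 15, 17, 19, 21, 23, 25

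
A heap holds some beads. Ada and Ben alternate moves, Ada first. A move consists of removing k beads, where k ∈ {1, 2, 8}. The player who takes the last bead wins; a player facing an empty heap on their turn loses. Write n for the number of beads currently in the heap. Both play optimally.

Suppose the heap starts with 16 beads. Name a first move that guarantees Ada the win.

Remove 1, leaving 15.

Compute win/loss labels from the base case upward. A position with no move is L. Any other position is W if it can reach an L in one move, else L.
n=0: no move → L
n=1: →0(L), so W
n=2: →0(L), so W
n=3: →2(W), 1(W) — all W, so L
n=4: →3(L), so W
n=5: →3(L), so W
n=6: →5(W), 4(W) — all W, so L
n=7: →6(L), so W
n=8: →6(L), so W
n=9: →8(W), 7(W), 1(W) — all W, so L
n=10: →9(L), so W
n=11: →9(L), so W
n=12: →11(W), 10(W), 4(W) — all W, so L
n=13: →12(L), so W
n=14: →12(L), so W
n=15: →14(W), 13(W), 7(W) — all W, so L
n=16: →15(L), so W
From 16, the L positions reachable in one move are: 15.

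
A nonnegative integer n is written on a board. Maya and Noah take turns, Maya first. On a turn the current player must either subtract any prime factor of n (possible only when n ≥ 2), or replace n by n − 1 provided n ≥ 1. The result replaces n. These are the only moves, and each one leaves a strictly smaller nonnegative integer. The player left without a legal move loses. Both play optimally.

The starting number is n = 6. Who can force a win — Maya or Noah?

Maya wins.

Positions with no move are L. A position that does have a move is losing for the player to move precisely when every available move leads to a winning position for the opponent. Fill in the labels:
n=0: no move → L
n=1: reaches L-position 0 → W
n=2: reaches L-position 0 → W
n=3: reaches L-position 0 → W
n=4: only reaches 2(W), 3(W), all W → L
n=5: reaches L-position 0 → W
n=6: reaches L-position 4 → W
From 6 Maya can move to 4, reaching an L position.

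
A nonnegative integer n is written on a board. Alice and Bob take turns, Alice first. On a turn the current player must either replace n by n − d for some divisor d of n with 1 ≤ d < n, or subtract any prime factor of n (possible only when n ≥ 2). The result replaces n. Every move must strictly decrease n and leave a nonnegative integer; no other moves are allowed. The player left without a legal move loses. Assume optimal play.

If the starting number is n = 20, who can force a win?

Bob wins.

Build the W/L table. Terminal = L. A non-terminal position is W if it has a move to some L; otherwise it is L.
n=0: no move → L
n=1: no move → L
n=2: →0(L), so W
n=3: →0(L), so W
n=4: →2(W), 3(W) — all W, so L
n=5: →0(L), so W
n=6: →4(L), so W
n=7: →0(L), so W
n=8: →4(L), so W
n=9: →6(W), 8(W) — all W, so L
n=10: →9(L), so W
n=11: →0(L), so W
n=12: →9(L), so W
n=13: →0(L), so W
n=14: →7(W), 12(W), 13(W) — all W, so L
n=15: →14(L), so W
n=16: →14(L), so W
n=17: →0(L), so W
n=18: →9(L), so W
n=19: →0(L), so W
n=20: →10(W), 15(W), 16(W), 18(W), 19(W) — all W, so L
Every move from 20 reaches a W position, so the mover loses.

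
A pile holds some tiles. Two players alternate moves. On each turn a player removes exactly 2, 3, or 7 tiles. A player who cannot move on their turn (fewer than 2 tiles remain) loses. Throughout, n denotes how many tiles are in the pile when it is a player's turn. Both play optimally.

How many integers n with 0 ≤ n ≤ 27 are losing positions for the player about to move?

12

Use the standard recursion: the mover loses at a terminal position; elsewhere, the mover wins exactly when some move hands the opponent an L position.
n=0: no move → L
n=1: no move → L
n=2: →0(L), so W
n=3: →1(L), so W
n=4: →1(L), so W
n=5: →3(W), 2(W) — all W, so L
n=6: →4(W), 3(W) — all W, so L
n=7: →5(L), so W
n=8: →6(L), so W
n=9: →6(L), so W
n=10: →8(W), 7(W), 3(W) — all W, so L
n=11: →9(W), 8(W), 4(W) — all W, so L
n=12: →10(L), so W
n=13: →11(L), so W
n=14: →11(L), so W
n=15: →13(W), 12(W), 8(W) — all W, so L
n=16: →14(W), 13(W), 9(W) — all W, so L
n=17: →15(L), so W
n=18: →16(L), so W
n=19: →16(L), so W
n=20: →18(W), 17(W), 13(W) — all W, so L
n=21: →19(W), 18(W), 14(W) — all W, so L
n=22: →20(L), so W
n=23: →21(L), so W
n=24: →21(L), so W
n=25: →23(W), 22(W), 18(W) — all W, so L
n=26: →24(W), 23(W), 19(W) — all W, so L
n=27: →25(L), so W
L entries with 0 ≤ n ≤ 27: n = 0, 1, 5, 6, 10, 11, 15, 16, 20, 21, 25, 26; that makes 12.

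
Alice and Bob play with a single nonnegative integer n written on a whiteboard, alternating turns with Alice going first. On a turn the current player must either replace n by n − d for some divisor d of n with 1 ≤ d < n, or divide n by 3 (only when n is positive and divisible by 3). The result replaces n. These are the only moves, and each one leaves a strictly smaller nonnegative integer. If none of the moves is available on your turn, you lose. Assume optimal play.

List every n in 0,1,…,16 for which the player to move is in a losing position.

0, 1, 4, 7, 9, 11, 13, 15

Work bottom-up. With no move the player to move loses. Otherwise the position is W if at least one move leads to an L position for the opponent, and L if every move leads to a W.
n=0: no move → L
n=1: no move → L
n=2: →1(L), so W
n=3: →1(L), so W
n=4: →2(W), 3(W) — all W, so L
n=5: →4(L), so W
n=6: →4(L), so W
n=7: →6(W) only, which is W, so L
n=8: →4(L), so W
n=9: →3(W), 6(W), 8(W) — all W, so L
n=10: →9(L), so W
n=11: →10(W) only, which is W, so L
n=12: →4(L), so W
n=13: →12(W) only, which is W, so L
n=14: →7(L), so W
n=15: →5(W), 10(W), 12(W), 14(W) — all W, so L
n=16: →15(L), so W
The losing starting values of n are exactly the entries labelled L in this table (8 of them).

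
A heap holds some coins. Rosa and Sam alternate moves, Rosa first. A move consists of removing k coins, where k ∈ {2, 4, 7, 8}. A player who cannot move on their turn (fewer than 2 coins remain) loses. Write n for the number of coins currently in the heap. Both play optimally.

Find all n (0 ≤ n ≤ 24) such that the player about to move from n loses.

Use the standard recursion: the mover loses at a terminal position; elsewhere, the mover wins exactly when some move hands the opponent an L position.
n=0: no move → L
n=1: no move → L
n=2: →0(L), so W
n=3: →1(L), so W
n=4: →0(L), so W
n=5: →1(L), so W
n=6: →4(W), 2(W) — all W, so L
n=7: →0(L), so W
n=8: →6(L), so W
n=9: →1(L), so W
n=10: →6(L), so W
n=11: →9(W), 7(W), 4(W), 3(W) — all W, so L
n=12: →10(W), 8(W), 5(W), 4(W) — all W, so L
n=13: →11(L), so W
n=14: →12(L), so W
n=15: →11(L), so W
n=16: →12(L), so W
n=17: →15(W), 13(W), 10(W), 9(W) — all W, so L
n=18: →11(L), so W
n=19: →17(L), so W
n=20: →12(L), so W
n=21: →17(L), so W
n=22: →20(W), 18(W), 15(W), 14(W) — all W, so L
n=23: →21(W), 19(W), 16(W), 15(W) — all W, so L
n=24: →22(L), so W
The losing starting values of n are exactly the entries labelled L in this table (8 of them).

0, 1, 6, 11, 12, 17, 22, 23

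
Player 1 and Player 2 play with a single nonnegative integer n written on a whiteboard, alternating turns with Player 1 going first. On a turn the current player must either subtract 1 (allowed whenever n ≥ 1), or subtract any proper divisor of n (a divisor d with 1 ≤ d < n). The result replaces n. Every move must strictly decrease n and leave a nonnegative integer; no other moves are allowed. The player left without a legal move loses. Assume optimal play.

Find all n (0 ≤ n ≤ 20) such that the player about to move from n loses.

0, 2, 5, 7, 9, 11, 13, 15, 17, 19

Use the standard recursion: the mover loses at a terminal position; elsewhere, the mover wins exactly when some move hands the opponent an L position.
n=0: no move → L
n=1: W (go to 0, an L position)
n=2: L (sole option 1(W) is W)
n=3: W (go to 2, an L position)
n=4: W (go to 2, an L position)
n=5: L (sole option 4(W) is W)
n=6: W (go to 5, an L position)
n=7: L (sole option 6(W) is W)
n=8: W (go to 7, an L position)
n=9: L (options 6(W), 8(W) are all W)
n=10: W (go to 5, an L position)
n=11: L (sole option 10(W) is W)
n=12: W (go to 9, an L position)
n=13: L (sole option 12(W) is W)
n=14: W (go to 7, an L position)
n=15: L (options 10(W), 12(W), 14(W) are all W)
n=16: W (go to 15, an L position)
n=17: L (sole option 16(W) is W)
n=18: W (go to 9, an L position)
n=19: L (sole option 18(W) is W)
n=20: W (go to 15, an L position)
Reading off the rows marked L gives the requested list; there are 10 such values of n.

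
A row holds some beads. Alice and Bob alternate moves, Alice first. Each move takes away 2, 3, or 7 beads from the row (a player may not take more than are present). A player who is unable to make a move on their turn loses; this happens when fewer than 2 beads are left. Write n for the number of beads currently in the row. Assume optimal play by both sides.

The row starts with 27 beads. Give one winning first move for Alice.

Positions with no move are L. A position that does have a move is losing for the player to move precisely when every available move leads to a winning position for the opponent. Fill in the labels:
n=0: no move → L
n=1: no move → L
n=2: →0(L), so W
n=3: →1(L), so W
n=4: →1(L), so W
n=5: →3(W), 2(W) — all W, so L
n=6: →4(W), 3(W) — all W, so L
n=7: →5(L), so W
n=8: →6(L), so W
n=9: →6(L), so W
n=10: →8(W), 7(W), 3(W) — all W, so L
n=11: →9(W), 8(W), 4(W) — all W, so L
n=12: →10(L), so W
n=13: →11(L), so W
n=14: →11(L), so W
n=15: →13(W), 12(W), 8(W) — all W, so L
n=16: →14(W), 13(W), 9(W) — all W, so L
n=17: →15(L), so W
n=18: →16(L), so W
n=19: →16(L), so W
n=20: →18(W), 17(W), 13(W) — all W, so L
n=21: →19(W), 18(W), 14(W) — all W, so L
n=22: →20(L), so W
n=23: →21(L), so W
n=24: →21(L), so W
n=25: →23(W), 22(W), 18(W) — all W, so L
n=26: →24(W), 23(W), 19(W) — all W, so L
n=27: →25(L), so W
From 27, the L positions reachable in one move are: 25, 20. Any move reaching one of these is winning.

Remove 2, leaving 25.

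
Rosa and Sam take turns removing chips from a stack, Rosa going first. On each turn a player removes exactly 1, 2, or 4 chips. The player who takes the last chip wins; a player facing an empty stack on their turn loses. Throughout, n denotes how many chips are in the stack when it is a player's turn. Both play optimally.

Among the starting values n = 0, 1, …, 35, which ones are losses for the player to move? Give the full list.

0, 3, 6, 9, 12, 15, 18, 21, 24, 27, 30, 33

Label each position W (a win for the player to move) or L (a loss). A position with no legal move is L; any other position is W exactly when some move reaches an L, and L when every move reaches a W.
n=0: no move → L
n=1: can move to 0, which is L ⇒ W
n=2: can move to 0, which is L ⇒ W
n=3: moves to 2(W), 1(W); every one is W ⇒ L
n=4: can move to 3, which is L ⇒ W
n=5: can move to 3, which is L ⇒ W
n=6: moves to 5(W), 4(W), 2(W); every one is W ⇒ L
n=7: can move to 6, which is L ⇒ W
n=8: can move to 6, which is L ⇒ W
n=9: moves to 8(W), 7(W), 5(W); every one is W ⇒ L
n=10: can move to 9, which is L ⇒ W
n=11: can move to 9, which is L ⇒ W
n=12: moves to 11(W), 10(W), 8(W); every one is W ⇒ L
n=13: can move to 12, which is L ⇒ W
n=14: can move to 12, which is L ⇒ W
n=15: moves to 14(W), 13(W), 11(W); every one is W ⇒ L
n=16: can move to 15, which is L ⇒ W
n=17: can move to 15, which is L ⇒ W
n=18: moves to 17(W), 16(W), 14(W); every one is W ⇒ L
n=19: can move to 18, which is L ⇒ W
n=20: can move to 18, which is L ⇒ W
n=21: moves to 20(W), 19(W), 17(W); every one is W ⇒ L
n=22: can move to 21, which is L ⇒ W
n=23: can move to 21, which is L ⇒ W
n=24: moves to 23(W), 22(W), 20(W); every one is W ⇒ L
n=25: can move to 24, which is L ⇒ W
n=26: can move to 24, which is L ⇒ W
n=27: moves to 26(W), 25(W), 23(W); every one is W ⇒ L
n=28: can move to 27, which is L ⇒ W
n=29: can move to 27, which is L ⇒ W
n=30: moves to 29(W), 28(W), 26(W); every one is W ⇒ L
n=31: can move to 30, which is L ⇒ W
n=32: can move to 30, which is L ⇒ W
n=33: moves to 32(W), 31(W), 29(W); every one is W ⇒ L
n=34: can move to 33, which is L ⇒ W
n=35: can move to 33, which is L ⇒ W
Reading off the rows marked L gives the requested list; there are 12 such values of n.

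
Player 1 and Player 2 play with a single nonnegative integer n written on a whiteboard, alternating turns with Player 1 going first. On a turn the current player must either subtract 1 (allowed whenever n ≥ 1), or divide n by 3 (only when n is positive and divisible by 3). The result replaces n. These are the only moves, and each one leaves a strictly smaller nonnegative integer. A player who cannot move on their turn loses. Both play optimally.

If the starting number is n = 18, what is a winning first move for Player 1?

Work bottom-up. With no move the player to move loses. Otherwise the position is W if at least one move leads to an L position for the opponent, and L if every move leads to a W.
n=0: no move → L
n=1: →0(L), so W
n=2: →1(W) only, which is W, so L
n=3: →2(L), so W
n=4: →3(W) only, which is W, so L
n=5: →4(L), so W
n=6: →2(L), so W
n=7: →6(W) only, which is W, so L
n=8: →7(L), so W
n=9: →3(W), 8(W) — all W, so L
n=10: →9(L), so W
n=11: →10(W) only, which is W, so L
n=12: →4(L), so W
n=13: →12(W) only, which is W, so L
n=14: →13(L), so W
n=15: →5(W), 14(W) — all W, so L
n=16: →15(L), so W
n=17: →16(W) only, which is W, so L
n=18: →17(L), so W
From 18, the L positions reachable in one move are: 17.

Move to 17.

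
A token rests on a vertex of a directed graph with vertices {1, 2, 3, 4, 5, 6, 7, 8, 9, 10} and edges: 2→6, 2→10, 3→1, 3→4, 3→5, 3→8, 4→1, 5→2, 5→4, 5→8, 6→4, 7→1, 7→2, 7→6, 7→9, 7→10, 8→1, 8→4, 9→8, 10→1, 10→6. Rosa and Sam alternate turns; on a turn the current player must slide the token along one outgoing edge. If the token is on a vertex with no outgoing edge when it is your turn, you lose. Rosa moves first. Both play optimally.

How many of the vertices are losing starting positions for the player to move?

Compute win/loss labels from the base case upward. A position with no move is L. Any other position is W if it can reach an L in one move, else L.
Every edge goes from a vertex to one that appears earlier in the order 1, 4, 6, 8, 10, 2, 9, 5, 7, 3, so processing vertices in that order labels each vertex after all of its successors.
1: no outgoing edge → L
4: reaches L-position 1 → W
6: only reaches 4(W), which is W → L
8: reaches L-position 1 → W
10: reaches L-position 6 → W
2: reaches L-position 6 → W
9: only reaches 8(W), which is W → L
5: only reaches 2(W), 8(W), 4(W), all W → L
7: reaches L-position 9 → W
3: reaches L-position 5 → W
The L vertices are 1, 5, 6, 9; that is 4 in all.

4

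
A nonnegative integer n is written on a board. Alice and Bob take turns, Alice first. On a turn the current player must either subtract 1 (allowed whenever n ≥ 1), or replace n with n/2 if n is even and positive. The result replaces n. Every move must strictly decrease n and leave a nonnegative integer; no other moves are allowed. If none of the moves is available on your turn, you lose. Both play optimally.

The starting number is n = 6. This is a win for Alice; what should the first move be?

Move to 5.

Work bottom-up. With no move the player to move loses. Otherwise the position is W if at least one move leads to an L position for the opponent, and L if every move leads to a W.
n=0: no move → L
n=1: W (go to 0, an L position)
n=2: L (sole option 1(W) is W)
n=3: W (go to 2, an L position)
n=4: W (go to 2, an L position)
n=5: L (sole option 4(W) is W)
n=6: W (go to 5, an L position)
From 6, the L positions reachable in one move are: 5.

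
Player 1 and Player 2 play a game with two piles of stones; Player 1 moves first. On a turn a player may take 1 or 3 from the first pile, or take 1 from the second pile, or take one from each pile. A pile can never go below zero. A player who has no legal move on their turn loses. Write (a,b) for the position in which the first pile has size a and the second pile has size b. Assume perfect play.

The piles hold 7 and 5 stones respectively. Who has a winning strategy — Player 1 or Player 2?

Player 1 wins.

Build the W/L table. Terminal = L. A non-terminal position is W if it has a move to some L; otherwise it is L.
No move ever increases a pile, so every position that can arise here has a ≤ 7 and b ≤ 5; it is enough to label the cells with 0 ≤ a ≤ 7 and 0 ≤ b ≤ 5.
Every move lowers a or b (never raises either), so fill the grid row by row in increasing a, and left to right within a row: each cell's successors are then already labelled.
      b=0  b=1  b=2  b=3  b=4  b=5
a=0:    L    W    L    W    L    W
a=1:    W    W    W    W    W    W
a=2:    L    W    L    W    L    W
a=3:    W    W    W    W    W    W
a=4:    L    W    L    W    L    W
a=5:    W    W    W    W    W    W
a=6:    L    W    L    W    L    W
a=7:    W    W    W    W    W    W
Cells with no legal move (terminal, hence L): (0,0).
The remaining L cells, each justified by listing all of its moves:
(0,2): only reaches (0,1)(W), which is W → L
(0,4): only reaches (0,3)(W), which is W → L
(2,0): only reaches (1,0)(W), which is W → L
(2,2): only reaches (1,2)(W), (2,1)(W), (1,1)(W), all W → L
(2,4): only reaches (1,4)(W), (2,3)(W), (1,3)(W), all W → L
(4,0): only reaches (3,0)(W), (1,0)(W), all W → L
(4,2): only reaches (3,2)(W), (1,2)(W), (4,1)(W), (3,1)(W), all W → L
(4,4): only reaches (3,4)(W), (1,4)(W), (4,3)(W), (3,3)(W), all W → L
(6,0): only reaches (5,0)(W), (3,0)(W), all W → L
(6,2): only reaches (5,2)(W), (3,2)(W), (6,1)(W), (5,1)(W), all W → L
(6,4): only reaches (5,4)(W), (3,4)(W), (6,3)(W), (5,3)(W), all W → L
Every other cell has at least one move into one of the L cells above, so it is W.
From (7,5) Player 1 can move to (6,4), reaching an L position.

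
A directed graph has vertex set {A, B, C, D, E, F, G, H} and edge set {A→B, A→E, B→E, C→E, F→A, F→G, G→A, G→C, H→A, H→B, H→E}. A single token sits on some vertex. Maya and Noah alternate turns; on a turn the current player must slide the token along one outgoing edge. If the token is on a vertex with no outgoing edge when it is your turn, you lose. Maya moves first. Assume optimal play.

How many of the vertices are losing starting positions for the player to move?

3

Classify positions by backward induction: terminal positions (no move available) are L. From any other position, the mover wins iff some move reaches an L.
Every edge goes from a vertex to one that appears earlier in the order D, E, B, C, A, G, H, F, so processing vertices in that order labels each vertex after all of its successors.
D: no outgoing edge → L
E: no outgoing edge → L
B: can move to E, which is L ⇒ W
C: can move to E, which is L ⇒ W
A: can move to E, which is L ⇒ W
G: moves to A(W), C(W); every one is W ⇒ L
H: can move to E, which is L ⇒ W
F: can move to G, which is L ⇒ W
The L vertices are D, E, G; that is 3 in all.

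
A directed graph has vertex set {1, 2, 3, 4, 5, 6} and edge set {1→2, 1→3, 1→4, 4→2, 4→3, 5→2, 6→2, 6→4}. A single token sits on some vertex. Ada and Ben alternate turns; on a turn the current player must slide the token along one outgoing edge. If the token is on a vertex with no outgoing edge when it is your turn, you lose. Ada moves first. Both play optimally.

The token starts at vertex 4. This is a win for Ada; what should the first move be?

Positions with no move are L. A position that does have a move is losing for the player to move precisely when every available move leads to a winning position for the opponent. Fill in the labels:
Every edge goes from a vertex to one that appears earlier in the order 3, 2, 4, 6, 1, 5, so processing vertices in that order labels each vertex after all of its successors.
3: no outgoing edge → L
2: no outgoing edge → L
4: →2(L), so W
6: →2(L), so W
1: →2(L), so W
5: →2(L), so W
From 4, the L positions reachable in one move are: 2, 3. Any move reaching one of these is winning.

Move to 2.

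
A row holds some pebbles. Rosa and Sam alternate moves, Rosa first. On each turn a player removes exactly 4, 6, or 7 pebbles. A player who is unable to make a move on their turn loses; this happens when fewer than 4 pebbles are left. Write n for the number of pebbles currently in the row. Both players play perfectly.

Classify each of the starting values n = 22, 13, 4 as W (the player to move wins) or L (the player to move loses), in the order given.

Compute win/loss labels from the base case upward. A position with no move is L. Any other position is W if it can reach an L in one move, else L.
n=0: no move → L
n=1: no move → L
n=2: no move → L
n=3: no move → L
n=4: W (go to 0, an L position)
n=5: W (go to 1, an L position)
n=6: W (go to 2, an L position)
n=7: W (go to 3, an L position)
n=8: W (go to 2, an L position)
n=9: W (go to 3, an L position)
n=10: W (go to 3, an L position)
n=11: L (options 7(W), 5(W), 4(W) are all W)
n=12: L (options 8(W), 6(W), 5(W) are all W)
n=13: L (options 9(W), 7(W), 6(W) are all W)
n=14: L (options 10(W), 8(W), 7(W) are all W)
n=15: W (go to 11, an L position)
n=16: W (go to 12, an L position)
n=17: W (go to 13, an L position)
n=18: W (go to 14, an L position)
n=19: W (go to 13, an L position)
n=20: W (go to 14, an L position)
n=21: W (go to 14, an L position)
n=22: L (options 18(W), 16(W), 15(W) are all W)

22: L, 13: L, 4: W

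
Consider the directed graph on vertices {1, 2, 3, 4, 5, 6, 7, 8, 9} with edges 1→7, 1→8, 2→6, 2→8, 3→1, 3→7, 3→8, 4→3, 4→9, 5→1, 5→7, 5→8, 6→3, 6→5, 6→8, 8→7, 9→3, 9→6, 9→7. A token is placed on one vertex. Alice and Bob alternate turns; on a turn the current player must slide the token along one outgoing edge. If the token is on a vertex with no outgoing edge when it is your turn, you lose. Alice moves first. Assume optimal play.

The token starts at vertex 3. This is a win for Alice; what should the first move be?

Move to 7.

Work bottom-up. With no move the player to move loses. Otherwise the position is W if at least one move leads to an L position for the opponent, and L if every move leads to a W.
Every edge goes from a vertex to one that appears earlier in the order 7, 8, 1, 3, 5, 6, 9, 2, 4, so processing vertices in that order labels each vertex after all of its successors.
7: no outgoing edge → L
8: →7(L), so W
1: →7(L), so W
3: →7(L), so W
5: →7(L), so W
6: →5(W), 3(W), 8(W) — all W, so L
9: →6(L), so W
2: →6(L), so W
4: →9(W), 3(W) — all W, so L
From 3, the L positions reachable in one move are: 7.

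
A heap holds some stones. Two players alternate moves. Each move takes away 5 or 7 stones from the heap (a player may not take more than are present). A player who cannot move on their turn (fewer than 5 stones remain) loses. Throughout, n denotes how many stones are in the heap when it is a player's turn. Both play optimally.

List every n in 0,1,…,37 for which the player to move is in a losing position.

Positions with no move are L. A position that does have a move is losing for the player to move precisely when every available move leads to a winning position for the opponent. Fill in the labels:
n=0: no move → L
n=1: no move → L
n=2: no move → L
n=3: no move → L
n=4: no move → L
n=5: reaches L-position 0 → W
n=6: reaches L-position 1 → W
n=7: reaches L-position 2 → W
n=8: reaches L-position 3 → W
n=9: reaches L-position 4 → W
n=10: reaches L-position 3 → W
n=11: reaches L-position 4 → W
n=12: only reaches 7(W), 5(W), all W → L
n=13: only reaches 8(W), 6(W), all W → L
n=14: only reaches 9(W), 7(W), all W → L
n=15: only reaches 10(W), 8(W), all W → L
n=16: only reaches 11(W), 9(W), all W → L
n=17: reaches L-position 12 → W
n=18: reaches L-position 13 → W
n=19: reaches L-position 14 → W
n=20: reaches L-position 15 → W
n=21: reaches L-position 16 → W
n=22: reaches L-position 15 → W
n=23: reaches L-position 16 → W
n=24: only reaches 19(W), 17(W), all W → L
n=25: only reaches 20(W), 18(W), all W → L
n=26: only reaches 21(W), 19(W), all W → L
n=27: only reaches 22(W), 20(W), all W → L
n=28: only reaches 23(W), 21(W), all W → L
n=29: reaches L-position 24 → W
n=30: reaches L-position 25 → W
n=31: reaches L-position 26 → W
n=32: reaches L-position 27 → W
n=33: reaches L-position 28 → W
n=34: reaches L-position 27 → W
n=35: reaches L-position 28 → W
n=36: only reaches 31(W), 29(W), all W → L
n=37: only reaches 32(W), 30(W), all W → L
The losing starting values of n are exactly the entries labelled L in this table (17 of them).

0, 1, 2, 3, 4, 12, 13, 14, 15, 16, 24, 25, 26, 27, 28, 36, 37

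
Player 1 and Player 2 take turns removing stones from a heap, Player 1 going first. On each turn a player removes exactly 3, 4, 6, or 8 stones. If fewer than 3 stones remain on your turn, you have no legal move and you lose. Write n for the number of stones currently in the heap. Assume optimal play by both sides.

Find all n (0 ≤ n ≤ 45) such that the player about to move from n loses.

0, 1, 2, 11, 12, 13, 22, 23, 24, 33, 34, 35, 44, 45

Use the standard recursion: the mover loses at a terminal position; elsewhere, the mover wins exactly when some move hands the opponent an L position.
n=0: no move → L
n=1: no move → L
n=2: no move → L
n=3: →0(L), so W
n=4: →1(L), so W
n=5: →2(L), so W
n=6: →2(L), so W
n=7: →1(L), so W
n=8: →2(L), so W
n=9: →1(L), so W
n=10: →2(L), so W
n=11: →8(W), 7(W), 5(W), 3(W) — all W, so L
n=12: →9(W), 8(W), 6(W), 4(W) — all W, so L
n=13: →10(W), 9(W), 7(W), 5(W) — all W, so L
n=14: →11(L), so W
n=15: →12(L), so W
n=16: →13(L), so W
n=17: →13(L), so W
n=18: →12(L), so W
n=19: →13(L), so W
n=20: →12(L), so W
n=21: →13(L), so W
n=22: →19(W), 18(W), 16(W), 14(W) — all W, so L
n=23: →20(W), 19(W), 17(W), 15(W) — all W, so L
n=24: →21(W), 20(W), 18(W), 16(W) — all W, so L
n=25: →22(L), so W
n=26: →23(L), so W
n=27: →24(L), so W
n=28: →24(L), so W
n=29: →23(L), so W
n=30: →24(L), so W
n=31: →23(L), so W
n=32: →24(L), so W
n=33: →30(W), 29(W), 27(W), 25(W) — all W, so L
n=34: →31(W), 30(W), 28(W), 26(W) — all W, so L
n=35: →32(W), 31(W), 29(W), 27(W) — all W, so L
n=36: →33(L), so W
n=37: →34(L), so W
n=38: →35(L), so W
n=39: →35(L), so W
n=40: →34(L), so W
n=41: →35(L), so W
n=42: →34(L), so W
n=43: →35(L), so W
n=44: →41(W), 40(W), 38(W), 36(W) — all W, so L
n=45: →42(W), 41(W), 39(W), 37(W) — all W, so L
The losing starting values of n are exactly the entries labelled L in this table (14 of them).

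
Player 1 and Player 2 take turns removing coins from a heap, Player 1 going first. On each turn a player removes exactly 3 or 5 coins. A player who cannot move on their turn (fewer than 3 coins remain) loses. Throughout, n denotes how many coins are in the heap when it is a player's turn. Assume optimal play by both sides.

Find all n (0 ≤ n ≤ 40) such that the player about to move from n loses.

0, 1, 2, 8, 9, 10, 16, 17, 18, 24, 25, 26, 32, 33, 34, 40

Label each position W (a win for the player to move) or L (a loss). A position with no legal move is L; any other position is W exactly when some move reaches an L, and L when every move reaches a W.
n=0: no move → L
n=1: no move → L
n=2: no move → L
n=3: W (go to 0, an L position)
n=4: W (go to 1, an L position)
n=5: W (go to 2, an L position)
n=6: W (go to 1, an L position)
n=7: W (go to 2, an L position)
n=8: L (options 5(W), 3(W) are all W)
n=9: L (options 6(W), 4(W) are all W)
n=10: L (options 7(W), 5(W) are all W)
n=11: W (go to 8, an L position)
n=12: W (go to 9, an L position)
n=13: W (go to 10, an L position)
n=14: W (go to 9, an L position)
n=15: W (go to 10, an L position)
n=16: L (options 13(W), 11(W) are all W)
n=17: L (options 14(W), 12(W) are all W)
n=18: L (options 15(W), 13(W) are all W)
n=19: W (go to 16, an L position)
n=20: W (go to 17, an L position)
n=21: W (go to 18, an L position)
n=22: W (go to 17, an L position)
n=23: W (go to 18, an L position)
n=24: L (options 21(W), 19(W) are all W)
n=25: L (options 22(W), 20(W) are all W)
n=26: L (options 23(W), 21(W) are all W)
n=27: W (go to 24, an L position)
n=28: W (go to 25, an L position)
n=29: W (go to 26, an L position)
n=30: W (go to 25, an L position)
n=31: W (go to 26, an L position)
n=32: L (options 29(W), 27(W) are all W)
n=33: L (options 30(W), 28(W) are all W)
n=34: L (options 31(W), 29(W) are all W)
n=35: W (go to 32, an L position)
n=36: W (go to 33, an L position)
n=37: W (go to 34, an L position)
n=38: W (go to 33, an L position)
n=39: W (go to 34, an L position)
n=40: L (options 37(W), 35(W) are all W)
The losing starting values of n are exactly the entries labelled L in this table (16 of them).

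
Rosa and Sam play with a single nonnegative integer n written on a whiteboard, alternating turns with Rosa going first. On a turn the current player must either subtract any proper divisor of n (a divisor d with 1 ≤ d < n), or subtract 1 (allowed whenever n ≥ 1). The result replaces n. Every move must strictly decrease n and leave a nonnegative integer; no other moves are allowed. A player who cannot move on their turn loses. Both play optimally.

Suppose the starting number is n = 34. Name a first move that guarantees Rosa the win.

Move to 17.

Label each position W (a win for the player to move) or L (a loss). A position with no legal move is L; any other position is W exactly when some move reaches an L, and L when every move reaches a W.
n=0: no move → L
n=1: W (go to 0, an L position)
n=2: L (sole option 1(W) is W)
n=3: W (go to 2, an L position)
n=4: W (go to 2, an L position)
n=5: L (sole option 4(W) is W)
n=6: W (go to 5, an L position)
n=7: L (sole option 6(W) is W)
n=8: W (go to 7, an L position)
n=9: L (options 6(W), 8(W) are all W)
n=10: W (go to 5, an L position)
n=11: L (sole option 10(W) is W)
n=12: W (go to 9, an L position)
n=13: L (sole option 12(W) is W)
n=14: W (go to 7, an L position)
n=15: L (options 10(W), 12(W), 14(W) are all W)
n=16: W (go to 15, an L position)
n=17: L (sole option 16(W) is W)
n=18: W (go to 9, an L position)
n=19: L (sole option 18(W) is W)
n=20: W (go to 15, an L position)
n=21: L (options 14(W), 18(W), 20(W) are all W)
n=22: W (go to 11, an L position)
n=23: L (sole option 22(W) is W)
n=24: W (go to 21, an L position)
n=25: L (options 20(W), 24(W) are all W)
n=26: W (go to 13, an L position)
n=27: L (options 18(W), 24(W), 26(W) are all W)
n=28: W (go to 21, an L position)
n=29: L (sole option 28(W) is W)
n=30: W (go to 15, an L position)
n=31: L (sole option 30(W) is W)
n=32: W (go to 31, an L position)
n=33: L (options 22(W), 30(W), 32(W) are all W)
n=34: W (go to 17, an L position)
From 34, the L positions reachable in one move are: 17, 33. Any move reaching one of these is winning.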